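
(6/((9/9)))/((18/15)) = 5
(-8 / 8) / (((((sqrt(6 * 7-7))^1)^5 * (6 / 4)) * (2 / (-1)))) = sqrt(35) / 128625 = 0.00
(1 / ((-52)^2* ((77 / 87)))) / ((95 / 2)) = 87 / 9889880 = 0.00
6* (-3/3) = -6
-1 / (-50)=1 / 50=0.02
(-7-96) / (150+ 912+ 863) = -103 / 1925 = -0.05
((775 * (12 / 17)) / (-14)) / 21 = -1550 / 833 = -1.86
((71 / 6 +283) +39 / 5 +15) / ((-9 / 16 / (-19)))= 1448408 / 135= 10728.95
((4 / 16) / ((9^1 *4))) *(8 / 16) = 1 / 288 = 0.00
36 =36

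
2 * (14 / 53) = 0.53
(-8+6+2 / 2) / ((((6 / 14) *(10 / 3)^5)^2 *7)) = -45927 / 10000000000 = -0.00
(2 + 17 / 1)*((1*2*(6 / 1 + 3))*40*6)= 82080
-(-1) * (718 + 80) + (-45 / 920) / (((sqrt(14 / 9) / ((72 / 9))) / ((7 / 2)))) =796.90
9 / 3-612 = -609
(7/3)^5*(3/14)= 2401/162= 14.82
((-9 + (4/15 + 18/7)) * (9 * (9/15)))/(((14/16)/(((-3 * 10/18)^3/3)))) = 25880/441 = 58.68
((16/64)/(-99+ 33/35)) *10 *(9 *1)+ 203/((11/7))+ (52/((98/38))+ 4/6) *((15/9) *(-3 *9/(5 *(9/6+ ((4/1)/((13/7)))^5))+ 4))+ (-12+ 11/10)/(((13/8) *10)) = 3630015804957557/13790273389200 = 263.23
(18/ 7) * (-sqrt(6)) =-18 * sqrt(6)/ 7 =-6.30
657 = 657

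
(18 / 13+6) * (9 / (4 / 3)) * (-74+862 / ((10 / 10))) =510624 / 13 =39278.77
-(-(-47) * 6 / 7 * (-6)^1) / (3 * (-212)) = -141 / 371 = -0.38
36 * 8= 288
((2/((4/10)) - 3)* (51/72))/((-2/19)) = -323/24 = -13.46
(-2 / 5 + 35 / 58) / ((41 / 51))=3009 / 11890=0.25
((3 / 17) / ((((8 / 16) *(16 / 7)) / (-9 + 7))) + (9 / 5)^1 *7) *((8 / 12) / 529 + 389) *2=171992317 / 17986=9562.57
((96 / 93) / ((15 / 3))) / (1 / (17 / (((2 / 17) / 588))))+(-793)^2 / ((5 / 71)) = 1386815561 / 155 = 8947197.17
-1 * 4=-4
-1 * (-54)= 54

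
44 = 44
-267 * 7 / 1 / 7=-267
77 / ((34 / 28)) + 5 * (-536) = -44482 / 17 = -2616.59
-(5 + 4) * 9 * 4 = -324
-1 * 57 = -57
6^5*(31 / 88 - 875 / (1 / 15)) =-1122629868 / 11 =-102057260.73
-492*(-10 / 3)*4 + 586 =7146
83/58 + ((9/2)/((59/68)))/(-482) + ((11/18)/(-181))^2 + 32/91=705761789844295/398300273276724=1.77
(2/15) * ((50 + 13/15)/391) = 1526/87975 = 0.02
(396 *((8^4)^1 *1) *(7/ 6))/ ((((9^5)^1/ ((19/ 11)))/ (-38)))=-41402368/ 19683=-2103.46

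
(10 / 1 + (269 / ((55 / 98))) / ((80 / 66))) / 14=40543 / 1400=28.96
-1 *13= -13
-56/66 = -28/33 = -0.85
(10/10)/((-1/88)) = -88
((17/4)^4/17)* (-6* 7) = -103173/128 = -806.04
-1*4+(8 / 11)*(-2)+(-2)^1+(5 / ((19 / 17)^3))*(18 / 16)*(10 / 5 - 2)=-7.45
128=128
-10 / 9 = -1.11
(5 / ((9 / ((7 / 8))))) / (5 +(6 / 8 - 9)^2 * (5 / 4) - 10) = 56 / 9225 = 0.01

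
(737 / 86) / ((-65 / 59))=-43483 / 5590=-7.78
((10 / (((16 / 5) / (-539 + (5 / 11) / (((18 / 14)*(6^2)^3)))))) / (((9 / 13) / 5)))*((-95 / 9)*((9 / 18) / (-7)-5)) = -3898241452356875 / 5986151424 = -651209.96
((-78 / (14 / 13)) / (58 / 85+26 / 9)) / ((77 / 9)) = -3490695 / 1472548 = -2.37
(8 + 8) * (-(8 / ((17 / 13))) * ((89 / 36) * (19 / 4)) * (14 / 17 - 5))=12486344 / 2601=4800.59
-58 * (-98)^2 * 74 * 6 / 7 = -35331744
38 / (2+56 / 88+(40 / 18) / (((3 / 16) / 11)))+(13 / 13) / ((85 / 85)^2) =50789 / 39503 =1.29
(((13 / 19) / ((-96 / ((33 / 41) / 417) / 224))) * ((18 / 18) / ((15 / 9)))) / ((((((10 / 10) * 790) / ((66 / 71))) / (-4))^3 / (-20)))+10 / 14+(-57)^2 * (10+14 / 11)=6735913434900053647511231 / 183911681915900871625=36625.81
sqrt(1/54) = sqrt(6)/18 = 0.14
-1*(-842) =842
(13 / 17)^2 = 169 / 289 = 0.58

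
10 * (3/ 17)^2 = 90/ 289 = 0.31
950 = 950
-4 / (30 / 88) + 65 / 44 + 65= 36131 / 660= 54.74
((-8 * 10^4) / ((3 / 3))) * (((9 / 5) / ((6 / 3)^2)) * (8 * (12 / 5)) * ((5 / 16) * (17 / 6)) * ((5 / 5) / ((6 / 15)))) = -1530000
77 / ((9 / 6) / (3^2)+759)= 462 / 4555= 0.10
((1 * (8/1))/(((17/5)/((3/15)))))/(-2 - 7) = -8/153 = -0.05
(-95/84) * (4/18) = -95/378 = -0.25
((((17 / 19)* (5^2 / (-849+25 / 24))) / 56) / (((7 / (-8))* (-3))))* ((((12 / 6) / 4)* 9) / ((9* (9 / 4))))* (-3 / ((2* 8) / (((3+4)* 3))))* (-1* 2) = -850 / 2706683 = -0.00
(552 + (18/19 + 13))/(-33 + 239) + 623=2449175/3914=625.75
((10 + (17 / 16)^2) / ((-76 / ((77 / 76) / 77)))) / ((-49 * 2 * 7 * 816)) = 407 / 118245163008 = 0.00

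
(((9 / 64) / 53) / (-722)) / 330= -3 / 269392640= -0.00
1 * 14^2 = 196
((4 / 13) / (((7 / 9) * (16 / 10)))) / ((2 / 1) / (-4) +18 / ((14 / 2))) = 0.12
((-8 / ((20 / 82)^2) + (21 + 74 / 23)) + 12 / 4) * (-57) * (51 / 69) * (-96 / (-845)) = 5737348224 / 11175125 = 513.40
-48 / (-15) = 16 / 5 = 3.20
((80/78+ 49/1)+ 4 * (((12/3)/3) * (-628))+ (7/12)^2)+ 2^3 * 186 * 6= 5629.03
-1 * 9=-9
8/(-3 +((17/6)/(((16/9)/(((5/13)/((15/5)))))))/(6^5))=-25878528/9704363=-2.67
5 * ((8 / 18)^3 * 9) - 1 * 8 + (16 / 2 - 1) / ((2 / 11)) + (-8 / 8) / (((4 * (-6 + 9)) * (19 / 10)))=52952 / 1539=34.41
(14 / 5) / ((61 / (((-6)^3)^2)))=653184 / 305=2141.59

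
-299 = -299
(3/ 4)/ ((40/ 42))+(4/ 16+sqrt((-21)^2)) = 1763/ 80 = 22.04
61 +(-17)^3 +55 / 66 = -29107 / 6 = -4851.17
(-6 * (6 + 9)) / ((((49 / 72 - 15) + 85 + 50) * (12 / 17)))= -9180 / 8689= -1.06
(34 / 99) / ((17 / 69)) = 46 / 33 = 1.39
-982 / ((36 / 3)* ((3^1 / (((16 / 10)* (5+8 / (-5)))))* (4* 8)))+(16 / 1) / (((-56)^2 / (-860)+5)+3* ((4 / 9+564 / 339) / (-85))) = 22455828173 / 2852713800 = 7.87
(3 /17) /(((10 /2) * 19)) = 3 /1615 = 0.00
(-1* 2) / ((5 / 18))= -36 / 5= -7.20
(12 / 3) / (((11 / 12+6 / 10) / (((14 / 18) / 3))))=80 / 117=0.68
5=5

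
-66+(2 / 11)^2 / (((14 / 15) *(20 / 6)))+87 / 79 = -4341858 / 66913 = -64.89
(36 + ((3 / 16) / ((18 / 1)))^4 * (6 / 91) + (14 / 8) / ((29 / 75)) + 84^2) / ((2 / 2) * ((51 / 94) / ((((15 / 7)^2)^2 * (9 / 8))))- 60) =-70087286560120306875 / 592350988598247424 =-118.32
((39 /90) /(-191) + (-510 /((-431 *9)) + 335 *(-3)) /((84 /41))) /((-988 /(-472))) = -3001573732009 /12809970810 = -234.32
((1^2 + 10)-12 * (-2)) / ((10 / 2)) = 7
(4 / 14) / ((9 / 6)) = 4 / 21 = 0.19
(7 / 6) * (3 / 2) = 7 / 4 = 1.75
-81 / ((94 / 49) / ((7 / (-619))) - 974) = 0.07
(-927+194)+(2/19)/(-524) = -3648875/4978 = -733.00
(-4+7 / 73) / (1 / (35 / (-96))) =3325 / 2336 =1.42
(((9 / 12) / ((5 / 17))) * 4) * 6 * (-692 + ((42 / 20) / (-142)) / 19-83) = -3199156713 / 67450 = -47430.05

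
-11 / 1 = -11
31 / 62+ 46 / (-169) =77 / 338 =0.23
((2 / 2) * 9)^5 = 59049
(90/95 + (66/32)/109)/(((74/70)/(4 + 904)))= 254390955/306508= 829.97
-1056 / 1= -1056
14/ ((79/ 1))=14/ 79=0.18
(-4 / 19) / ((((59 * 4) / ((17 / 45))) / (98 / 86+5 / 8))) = -10319 / 17353080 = -0.00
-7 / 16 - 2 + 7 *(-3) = -375 / 16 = -23.44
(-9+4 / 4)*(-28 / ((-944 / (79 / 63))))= -158 / 531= -0.30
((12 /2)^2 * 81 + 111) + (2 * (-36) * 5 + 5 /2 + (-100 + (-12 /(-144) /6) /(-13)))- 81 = 2329235 /936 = 2488.50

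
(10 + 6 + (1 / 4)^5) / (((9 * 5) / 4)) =3277 / 2304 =1.42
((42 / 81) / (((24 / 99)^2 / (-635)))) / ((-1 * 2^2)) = 537845 / 384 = 1400.64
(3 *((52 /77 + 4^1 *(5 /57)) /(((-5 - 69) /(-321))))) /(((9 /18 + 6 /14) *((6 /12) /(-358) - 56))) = -1035181344 /4030911313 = -0.26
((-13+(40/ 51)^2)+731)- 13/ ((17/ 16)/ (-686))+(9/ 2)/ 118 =5593313561/ 613836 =9112.07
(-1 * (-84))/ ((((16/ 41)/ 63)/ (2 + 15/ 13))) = 2223963/ 52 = 42768.52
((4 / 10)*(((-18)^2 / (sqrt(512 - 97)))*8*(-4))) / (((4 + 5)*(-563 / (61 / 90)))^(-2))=-172493130064896*sqrt(415) / 308843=-11377794590.19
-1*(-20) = 20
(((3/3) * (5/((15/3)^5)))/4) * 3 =3/2500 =0.00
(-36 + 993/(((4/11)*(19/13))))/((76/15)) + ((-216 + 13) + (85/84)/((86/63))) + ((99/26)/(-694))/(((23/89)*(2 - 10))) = 8215307820899/51537850208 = 159.40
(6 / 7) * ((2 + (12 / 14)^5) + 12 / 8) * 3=1198809 / 117649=10.19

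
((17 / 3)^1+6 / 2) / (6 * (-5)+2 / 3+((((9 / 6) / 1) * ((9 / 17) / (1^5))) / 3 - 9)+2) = -68 / 283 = -0.24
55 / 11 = 5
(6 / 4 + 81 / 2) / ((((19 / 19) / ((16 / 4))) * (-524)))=-42 / 131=-0.32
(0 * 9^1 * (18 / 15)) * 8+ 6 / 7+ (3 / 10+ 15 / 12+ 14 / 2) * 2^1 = 1257 / 70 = 17.96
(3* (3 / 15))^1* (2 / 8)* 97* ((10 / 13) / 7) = 291 / 182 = 1.60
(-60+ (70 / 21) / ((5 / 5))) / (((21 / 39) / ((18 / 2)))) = -6630 / 7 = -947.14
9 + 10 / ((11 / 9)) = 189 / 11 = 17.18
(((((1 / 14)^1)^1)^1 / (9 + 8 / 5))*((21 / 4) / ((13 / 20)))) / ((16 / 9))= 675 / 22048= 0.03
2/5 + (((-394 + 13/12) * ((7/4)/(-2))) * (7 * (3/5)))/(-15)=-9203/96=-95.86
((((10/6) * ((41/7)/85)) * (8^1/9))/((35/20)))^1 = 1312/22491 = 0.06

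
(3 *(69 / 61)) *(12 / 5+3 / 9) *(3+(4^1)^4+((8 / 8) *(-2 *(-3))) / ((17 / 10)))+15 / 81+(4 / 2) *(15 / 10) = 341343239 / 139995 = 2438.25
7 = 7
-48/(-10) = 24/5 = 4.80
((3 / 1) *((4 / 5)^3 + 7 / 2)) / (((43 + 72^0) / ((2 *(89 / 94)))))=0.52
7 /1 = 7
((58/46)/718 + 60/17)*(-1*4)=-1982666/140369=-14.12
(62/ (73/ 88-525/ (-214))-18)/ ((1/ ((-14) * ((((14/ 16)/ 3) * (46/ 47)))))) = -15436519/ 4358451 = -3.54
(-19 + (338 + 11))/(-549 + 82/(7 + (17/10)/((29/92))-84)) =-311490/519287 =-0.60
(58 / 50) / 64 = 29 / 1600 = 0.02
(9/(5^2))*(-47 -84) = -1179/25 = -47.16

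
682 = 682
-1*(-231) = 231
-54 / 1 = -54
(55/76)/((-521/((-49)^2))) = -132055/39596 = -3.34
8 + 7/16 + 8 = 263/16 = 16.44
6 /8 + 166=166.75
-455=-455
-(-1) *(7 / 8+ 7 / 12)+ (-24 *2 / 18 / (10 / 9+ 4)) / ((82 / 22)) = 29837 / 22632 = 1.32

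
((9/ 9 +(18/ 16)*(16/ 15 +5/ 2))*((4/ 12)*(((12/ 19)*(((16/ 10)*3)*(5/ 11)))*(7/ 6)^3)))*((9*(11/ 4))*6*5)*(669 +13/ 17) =2349096897/ 1292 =1818186.45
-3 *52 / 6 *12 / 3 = -104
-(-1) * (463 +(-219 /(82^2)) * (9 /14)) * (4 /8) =43582997 /188272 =231.49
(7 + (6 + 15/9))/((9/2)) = 3.26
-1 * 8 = -8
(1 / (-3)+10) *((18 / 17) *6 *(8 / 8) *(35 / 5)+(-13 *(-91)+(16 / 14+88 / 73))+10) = 312338903 / 26061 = 11984.92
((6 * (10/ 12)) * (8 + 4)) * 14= 840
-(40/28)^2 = -2.04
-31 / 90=-0.34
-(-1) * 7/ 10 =0.70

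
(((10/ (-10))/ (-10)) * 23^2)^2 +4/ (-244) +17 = 17173901/ 6100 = 2815.39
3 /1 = 3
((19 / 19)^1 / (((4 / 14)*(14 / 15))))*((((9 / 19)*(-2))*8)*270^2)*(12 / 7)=-472392000 / 133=-3551819.55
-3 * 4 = -12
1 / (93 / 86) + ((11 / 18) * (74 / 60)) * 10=14165 / 1674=8.46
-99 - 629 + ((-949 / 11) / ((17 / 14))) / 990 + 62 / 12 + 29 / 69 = -3076333093 / 4257990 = -722.48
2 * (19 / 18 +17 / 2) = 172 / 9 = 19.11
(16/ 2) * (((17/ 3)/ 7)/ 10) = 68/ 105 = 0.65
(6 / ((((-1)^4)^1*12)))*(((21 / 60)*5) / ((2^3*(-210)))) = -1 / 1920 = -0.00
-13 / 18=-0.72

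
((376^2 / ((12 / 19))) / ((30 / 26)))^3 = 665331300588418527232 / 91125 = 7301303710160971.49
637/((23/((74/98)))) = 481/23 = 20.91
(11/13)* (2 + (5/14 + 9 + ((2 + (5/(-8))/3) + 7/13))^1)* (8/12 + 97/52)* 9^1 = 129885085/492128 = 263.93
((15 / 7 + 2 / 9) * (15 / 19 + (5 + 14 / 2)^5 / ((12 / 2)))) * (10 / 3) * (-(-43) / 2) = 1202049305 / 171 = 7029528.10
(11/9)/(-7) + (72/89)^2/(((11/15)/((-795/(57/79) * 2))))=-205134315979/104295807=-1966.85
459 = 459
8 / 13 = 0.62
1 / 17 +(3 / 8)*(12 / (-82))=11 / 2788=0.00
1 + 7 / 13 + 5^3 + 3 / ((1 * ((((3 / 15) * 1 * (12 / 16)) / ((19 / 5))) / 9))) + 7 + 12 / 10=53218 / 65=818.74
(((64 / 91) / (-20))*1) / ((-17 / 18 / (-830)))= -47808 / 1547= -30.90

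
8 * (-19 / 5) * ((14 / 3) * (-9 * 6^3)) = 1378944 / 5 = 275788.80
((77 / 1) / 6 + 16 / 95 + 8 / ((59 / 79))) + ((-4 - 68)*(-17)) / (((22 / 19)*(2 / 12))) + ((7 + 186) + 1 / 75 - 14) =12106463107 / 1849650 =6545.27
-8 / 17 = -0.47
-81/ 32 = -2.53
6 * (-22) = -132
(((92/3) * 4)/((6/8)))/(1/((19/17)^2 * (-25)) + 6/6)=415150/2457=168.97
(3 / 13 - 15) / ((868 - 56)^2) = -12 / 535717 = -0.00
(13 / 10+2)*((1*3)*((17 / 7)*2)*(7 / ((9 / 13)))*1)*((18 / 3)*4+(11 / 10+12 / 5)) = 26741 / 2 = 13370.50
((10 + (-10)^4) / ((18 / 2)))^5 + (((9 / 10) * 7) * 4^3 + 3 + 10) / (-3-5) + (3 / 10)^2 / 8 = 80400800800397622912061 / 47239200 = 1701993276778557.28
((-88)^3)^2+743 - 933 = 464404086594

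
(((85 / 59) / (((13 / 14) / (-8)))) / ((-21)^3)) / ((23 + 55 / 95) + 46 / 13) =760 / 15377229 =0.00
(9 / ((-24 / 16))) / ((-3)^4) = -2 / 27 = -0.07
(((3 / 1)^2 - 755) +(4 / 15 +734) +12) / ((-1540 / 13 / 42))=-26 / 275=-0.09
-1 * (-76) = 76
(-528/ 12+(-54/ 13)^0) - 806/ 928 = -20355/ 464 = -43.87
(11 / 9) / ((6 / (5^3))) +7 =1753 / 54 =32.46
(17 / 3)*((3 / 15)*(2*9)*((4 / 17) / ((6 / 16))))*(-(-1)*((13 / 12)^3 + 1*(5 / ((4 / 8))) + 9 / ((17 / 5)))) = 408869 / 2295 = 178.16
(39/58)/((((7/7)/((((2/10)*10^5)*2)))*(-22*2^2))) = -97500/319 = -305.64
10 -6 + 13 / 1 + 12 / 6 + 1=20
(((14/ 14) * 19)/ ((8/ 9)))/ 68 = 171/ 544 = 0.31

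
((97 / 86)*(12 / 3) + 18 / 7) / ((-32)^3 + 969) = -0.00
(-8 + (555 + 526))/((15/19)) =20387/15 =1359.13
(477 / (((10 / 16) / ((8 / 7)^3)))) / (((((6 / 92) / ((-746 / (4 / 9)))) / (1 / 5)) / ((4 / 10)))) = -100569489408 / 42875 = -2345644.07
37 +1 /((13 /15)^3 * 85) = 37.02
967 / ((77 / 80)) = 77360 / 77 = 1004.68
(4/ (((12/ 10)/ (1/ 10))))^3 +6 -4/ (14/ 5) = 871/ 189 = 4.61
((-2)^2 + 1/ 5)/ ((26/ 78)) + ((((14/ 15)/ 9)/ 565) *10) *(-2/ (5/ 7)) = 960673/ 76275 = 12.59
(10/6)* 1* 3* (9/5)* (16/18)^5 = 32768/6561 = 4.99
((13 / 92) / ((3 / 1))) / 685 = 13 / 189060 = 0.00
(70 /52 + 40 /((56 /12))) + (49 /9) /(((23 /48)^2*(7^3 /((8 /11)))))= 10556543 /1059058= 9.97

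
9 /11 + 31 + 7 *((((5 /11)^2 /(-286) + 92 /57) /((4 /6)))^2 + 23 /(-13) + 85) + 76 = 1264856263929719 /1729298640784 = 731.43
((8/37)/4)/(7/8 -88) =-16/25789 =-0.00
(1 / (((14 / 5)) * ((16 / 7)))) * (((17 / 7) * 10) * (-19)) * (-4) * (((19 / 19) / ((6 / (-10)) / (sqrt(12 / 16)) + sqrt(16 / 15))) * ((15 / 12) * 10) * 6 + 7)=8075 / 4 + 9084375 * sqrt(3) / 616 + 3028125 * sqrt(15) / 308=65639.46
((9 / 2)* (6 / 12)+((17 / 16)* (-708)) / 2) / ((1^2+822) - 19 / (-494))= -12961 / 28532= -0.45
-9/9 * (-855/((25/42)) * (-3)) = -21546/5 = -4309.20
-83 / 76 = -1.09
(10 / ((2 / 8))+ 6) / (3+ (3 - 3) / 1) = 46 / 3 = 15.33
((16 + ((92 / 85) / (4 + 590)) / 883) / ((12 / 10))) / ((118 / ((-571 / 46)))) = -1.40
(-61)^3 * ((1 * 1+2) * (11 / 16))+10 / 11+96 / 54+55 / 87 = -468144.99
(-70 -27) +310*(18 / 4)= 1298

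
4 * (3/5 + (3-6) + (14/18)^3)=-7.72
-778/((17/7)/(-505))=2750230/17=161778.24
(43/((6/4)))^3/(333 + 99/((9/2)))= 636056/9585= 66.36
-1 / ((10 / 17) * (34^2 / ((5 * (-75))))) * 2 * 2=75 / 34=2.21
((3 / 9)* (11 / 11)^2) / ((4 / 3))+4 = 17 / 4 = 4.25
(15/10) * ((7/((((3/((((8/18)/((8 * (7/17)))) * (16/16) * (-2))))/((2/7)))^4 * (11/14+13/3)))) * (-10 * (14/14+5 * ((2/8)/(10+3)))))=-12695192/1294468064253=-0.00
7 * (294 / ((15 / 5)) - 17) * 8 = 4536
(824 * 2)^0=1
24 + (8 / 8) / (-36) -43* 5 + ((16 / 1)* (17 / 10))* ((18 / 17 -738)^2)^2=7094461996116887423 / 884340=8022323988643.38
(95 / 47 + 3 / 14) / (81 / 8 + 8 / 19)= 111796 / 527387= 0.21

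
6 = 6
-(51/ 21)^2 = -289/ 49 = -5.90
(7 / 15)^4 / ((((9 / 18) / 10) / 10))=19208 / 2025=9.49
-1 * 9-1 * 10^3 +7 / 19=-19164 / 19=-1008.63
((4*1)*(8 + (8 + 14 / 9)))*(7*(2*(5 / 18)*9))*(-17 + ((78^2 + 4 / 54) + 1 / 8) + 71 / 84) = 14913904.47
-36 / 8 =-9 / 2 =-4.50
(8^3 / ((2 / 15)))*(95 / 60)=6080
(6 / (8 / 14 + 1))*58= 2436 / 11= 221.45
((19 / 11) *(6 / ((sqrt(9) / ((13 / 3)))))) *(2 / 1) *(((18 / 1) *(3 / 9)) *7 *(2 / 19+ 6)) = 84448 / 11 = 7677.09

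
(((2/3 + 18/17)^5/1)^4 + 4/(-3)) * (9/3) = 775609041583668093682342622325593391508/4723699556917681191875375141408667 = 164195.25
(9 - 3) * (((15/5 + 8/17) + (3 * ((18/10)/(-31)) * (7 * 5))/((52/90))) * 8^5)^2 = 15163943005817143296/46936201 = 323075636347.67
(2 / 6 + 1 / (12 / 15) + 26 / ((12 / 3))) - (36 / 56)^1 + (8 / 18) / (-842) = 789319 / 106092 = 7.44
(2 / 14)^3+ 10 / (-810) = -262 / 27783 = -0.01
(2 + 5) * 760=5320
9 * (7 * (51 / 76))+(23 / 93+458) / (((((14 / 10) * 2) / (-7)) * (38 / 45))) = -774168 / 589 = -1314.38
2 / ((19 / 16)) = 1.68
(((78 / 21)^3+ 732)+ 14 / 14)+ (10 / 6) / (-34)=27435775 / 34986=784.19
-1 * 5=-5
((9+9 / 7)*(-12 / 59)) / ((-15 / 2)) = 576 / 2065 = 0.28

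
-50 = -50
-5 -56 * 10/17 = -645/17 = -37.94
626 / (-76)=-8.24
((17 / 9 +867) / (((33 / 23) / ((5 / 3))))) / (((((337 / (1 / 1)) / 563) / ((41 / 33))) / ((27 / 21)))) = 2693.52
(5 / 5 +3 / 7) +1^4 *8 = 66 / 7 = 9.43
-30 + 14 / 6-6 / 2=-92 / 3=-30.67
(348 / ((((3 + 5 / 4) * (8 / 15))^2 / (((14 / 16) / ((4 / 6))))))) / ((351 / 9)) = 137025 / 60112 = 2.28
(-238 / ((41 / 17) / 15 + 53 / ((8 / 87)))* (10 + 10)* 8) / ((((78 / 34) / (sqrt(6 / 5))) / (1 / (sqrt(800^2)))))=-78608* sqrt(30) / 10921235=-0.04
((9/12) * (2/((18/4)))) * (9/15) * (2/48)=1/120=0.01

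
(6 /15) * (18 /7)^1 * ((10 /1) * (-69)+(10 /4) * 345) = 177.43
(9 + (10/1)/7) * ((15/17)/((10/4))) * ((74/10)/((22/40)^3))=25929600/158389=163.71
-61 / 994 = -0.06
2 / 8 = 1 / 4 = 0.25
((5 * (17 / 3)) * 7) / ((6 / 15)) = 495.83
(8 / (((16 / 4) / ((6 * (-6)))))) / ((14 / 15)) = -540 / 7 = -77.14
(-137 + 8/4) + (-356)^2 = 126601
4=4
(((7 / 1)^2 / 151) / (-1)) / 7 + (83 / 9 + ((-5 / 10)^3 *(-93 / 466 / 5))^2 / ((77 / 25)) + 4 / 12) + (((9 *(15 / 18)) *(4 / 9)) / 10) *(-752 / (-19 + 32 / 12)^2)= 4274807226550369 / 498834071721216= 8.57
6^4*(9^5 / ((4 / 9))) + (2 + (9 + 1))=172186896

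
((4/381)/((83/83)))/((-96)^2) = 1/877824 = 0.00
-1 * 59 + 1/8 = -471/8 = -58.88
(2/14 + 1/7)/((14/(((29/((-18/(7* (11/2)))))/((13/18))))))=-319/182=-1.75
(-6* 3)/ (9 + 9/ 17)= -17/ 9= -1.89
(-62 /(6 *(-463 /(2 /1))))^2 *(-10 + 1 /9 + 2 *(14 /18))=-96100 /5787963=-0.02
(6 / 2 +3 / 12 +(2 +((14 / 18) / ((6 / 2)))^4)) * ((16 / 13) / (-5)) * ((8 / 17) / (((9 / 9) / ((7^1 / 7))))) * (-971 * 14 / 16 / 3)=172.38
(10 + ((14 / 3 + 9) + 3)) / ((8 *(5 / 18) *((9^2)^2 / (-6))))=-8 / 729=-0.01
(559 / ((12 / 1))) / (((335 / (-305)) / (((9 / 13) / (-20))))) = 7869 / 5360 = 1.47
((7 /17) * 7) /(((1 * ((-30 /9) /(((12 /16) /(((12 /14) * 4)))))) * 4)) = -1029 /21760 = -0.05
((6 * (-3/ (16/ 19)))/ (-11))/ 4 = 171/ 352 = 0.49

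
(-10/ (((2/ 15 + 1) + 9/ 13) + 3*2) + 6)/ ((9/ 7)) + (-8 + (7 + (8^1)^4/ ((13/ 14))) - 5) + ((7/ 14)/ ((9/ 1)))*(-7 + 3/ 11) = 618420206/ 140283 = 4408.38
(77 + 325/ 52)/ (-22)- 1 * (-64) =5299/ 88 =60.22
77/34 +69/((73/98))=235529/2482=94.89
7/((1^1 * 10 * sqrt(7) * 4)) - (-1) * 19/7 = sqrt(7)/40 + 19/7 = 2.78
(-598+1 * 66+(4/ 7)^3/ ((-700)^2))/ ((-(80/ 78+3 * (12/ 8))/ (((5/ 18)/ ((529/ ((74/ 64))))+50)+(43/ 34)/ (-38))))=14886093465993873149/ 3094323198347500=4810.78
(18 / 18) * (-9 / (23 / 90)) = -810 / 23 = -35.22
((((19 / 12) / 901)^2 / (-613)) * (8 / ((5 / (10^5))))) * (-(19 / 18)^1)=0.00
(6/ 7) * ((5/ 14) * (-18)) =-270/ 49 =-5.51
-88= -88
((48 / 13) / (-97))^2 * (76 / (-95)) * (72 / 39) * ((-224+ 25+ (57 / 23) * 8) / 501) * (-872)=-0.67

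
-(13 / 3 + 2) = -19 / 3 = -6.33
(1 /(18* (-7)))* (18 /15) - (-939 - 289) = 128939 /105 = 1227.99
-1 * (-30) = 30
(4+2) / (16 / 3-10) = -9 / 7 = -1.29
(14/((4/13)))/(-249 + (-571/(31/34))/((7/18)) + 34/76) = -0.02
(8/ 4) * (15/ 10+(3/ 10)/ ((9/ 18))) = 21/ 5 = 4.20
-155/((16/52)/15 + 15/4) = -120900/2941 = -41.11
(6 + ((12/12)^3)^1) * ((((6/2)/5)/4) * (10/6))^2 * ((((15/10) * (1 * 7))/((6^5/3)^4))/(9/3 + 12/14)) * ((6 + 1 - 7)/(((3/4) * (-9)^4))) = 0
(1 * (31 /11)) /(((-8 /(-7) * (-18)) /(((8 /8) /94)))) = -217 /148896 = -0.00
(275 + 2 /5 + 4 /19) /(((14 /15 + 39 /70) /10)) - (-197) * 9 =21540891 /5947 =3622.14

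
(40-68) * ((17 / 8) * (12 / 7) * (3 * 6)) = -1836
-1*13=-13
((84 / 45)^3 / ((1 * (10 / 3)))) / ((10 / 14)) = 76832 / 28125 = 2.73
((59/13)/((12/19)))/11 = 1121/1716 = 0.65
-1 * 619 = -619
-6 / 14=-3 / 7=-0.43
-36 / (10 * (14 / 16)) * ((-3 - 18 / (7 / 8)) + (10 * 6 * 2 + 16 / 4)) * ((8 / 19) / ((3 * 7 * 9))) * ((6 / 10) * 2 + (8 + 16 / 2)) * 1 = -15.83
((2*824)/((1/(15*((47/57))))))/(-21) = -387280/399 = -970.63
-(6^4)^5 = -3656158440062976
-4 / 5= -0.80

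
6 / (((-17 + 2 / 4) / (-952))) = 3808 / 11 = 346.18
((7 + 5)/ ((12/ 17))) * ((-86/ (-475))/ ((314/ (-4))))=-2924/ 74575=-0.04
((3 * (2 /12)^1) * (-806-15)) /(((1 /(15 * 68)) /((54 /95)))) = -4522068 /19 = -238003.58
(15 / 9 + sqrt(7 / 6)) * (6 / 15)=sqrt(42) / 15 + 2 / 3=1.10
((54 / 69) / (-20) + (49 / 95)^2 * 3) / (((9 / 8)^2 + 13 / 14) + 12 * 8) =70580832 / 9131431825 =0.01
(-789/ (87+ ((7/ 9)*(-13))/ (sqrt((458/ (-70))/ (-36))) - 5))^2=183.26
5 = 5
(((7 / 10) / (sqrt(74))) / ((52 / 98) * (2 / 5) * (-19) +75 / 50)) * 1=-343 * sqrt(74) / 91834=-0.03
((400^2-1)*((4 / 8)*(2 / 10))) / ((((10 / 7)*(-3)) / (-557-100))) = 245278467 / 100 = 2452784.67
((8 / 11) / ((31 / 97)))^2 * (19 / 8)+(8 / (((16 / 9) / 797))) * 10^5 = 41704182080168 / 116281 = 358650012.30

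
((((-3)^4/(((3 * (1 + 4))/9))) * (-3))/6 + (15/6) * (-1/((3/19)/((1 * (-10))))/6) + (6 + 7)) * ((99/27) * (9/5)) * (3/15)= 7469/375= 19.92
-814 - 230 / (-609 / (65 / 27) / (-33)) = -4625984 / 5481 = -844.00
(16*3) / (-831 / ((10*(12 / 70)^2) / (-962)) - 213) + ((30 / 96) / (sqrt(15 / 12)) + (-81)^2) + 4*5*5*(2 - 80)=-40441590075 / 32640509 + sqrt(5) / 8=-1238.72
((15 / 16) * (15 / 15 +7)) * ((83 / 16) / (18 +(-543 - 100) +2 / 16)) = -1245 / 19996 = -0.06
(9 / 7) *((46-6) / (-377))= -360 / 2639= -0.14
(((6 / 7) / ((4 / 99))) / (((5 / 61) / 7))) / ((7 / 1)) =18117 / 70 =258.81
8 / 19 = 0.42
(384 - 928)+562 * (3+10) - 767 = 5995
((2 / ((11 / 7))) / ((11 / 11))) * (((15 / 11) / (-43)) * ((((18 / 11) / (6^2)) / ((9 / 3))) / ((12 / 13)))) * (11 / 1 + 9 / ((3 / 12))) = -21385 / 686796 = -0.03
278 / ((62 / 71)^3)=417.49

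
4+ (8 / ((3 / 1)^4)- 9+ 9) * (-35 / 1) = 0.54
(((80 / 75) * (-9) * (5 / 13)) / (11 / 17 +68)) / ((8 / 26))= -68 / 389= -0.17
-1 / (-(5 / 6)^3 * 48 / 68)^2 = -93636 / 15625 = -5.99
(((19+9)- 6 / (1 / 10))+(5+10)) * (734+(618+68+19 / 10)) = -241723 / 10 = -24172.30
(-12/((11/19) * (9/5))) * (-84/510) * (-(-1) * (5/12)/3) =1330/5049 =0.26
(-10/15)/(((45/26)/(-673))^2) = -612360008/6075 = -100800.00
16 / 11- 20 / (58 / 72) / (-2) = 4424 / 319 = 13.87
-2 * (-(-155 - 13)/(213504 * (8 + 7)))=-7/66720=-0.00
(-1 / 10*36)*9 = -162 / 5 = -32.40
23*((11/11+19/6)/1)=575/6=95.83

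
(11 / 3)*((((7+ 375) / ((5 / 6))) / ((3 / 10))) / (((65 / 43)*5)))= 722744 / 975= 741.28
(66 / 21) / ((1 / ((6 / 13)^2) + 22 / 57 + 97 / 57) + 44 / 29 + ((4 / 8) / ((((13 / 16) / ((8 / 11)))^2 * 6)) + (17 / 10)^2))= 111547250100 / 399507540859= 0.28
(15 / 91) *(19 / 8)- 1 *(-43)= 31589 / 728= 43.39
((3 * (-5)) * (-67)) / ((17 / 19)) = 19095 / 17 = 1123.24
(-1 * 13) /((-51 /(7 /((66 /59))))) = 5369 /3366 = 1.60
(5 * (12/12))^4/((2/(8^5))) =10240000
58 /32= 1.81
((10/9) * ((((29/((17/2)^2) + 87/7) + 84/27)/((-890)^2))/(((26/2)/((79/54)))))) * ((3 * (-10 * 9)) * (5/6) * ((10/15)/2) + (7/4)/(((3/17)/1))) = -17907456061/109340051249520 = -0.00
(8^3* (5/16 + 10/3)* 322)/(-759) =-78400/99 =-791.92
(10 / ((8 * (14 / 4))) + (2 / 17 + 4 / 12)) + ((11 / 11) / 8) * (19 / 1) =3.18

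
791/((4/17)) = 13447/4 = 3361.75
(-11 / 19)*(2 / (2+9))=-2 / 19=-0.11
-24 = -24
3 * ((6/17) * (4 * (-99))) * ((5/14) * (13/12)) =-19305/119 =-162.23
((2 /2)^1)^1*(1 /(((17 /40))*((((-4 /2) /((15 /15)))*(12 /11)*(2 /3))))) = -55 /34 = -1.62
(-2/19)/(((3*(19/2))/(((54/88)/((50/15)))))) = -27/39710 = -0.00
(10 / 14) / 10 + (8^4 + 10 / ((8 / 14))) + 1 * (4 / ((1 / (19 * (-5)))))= 3733.57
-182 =-182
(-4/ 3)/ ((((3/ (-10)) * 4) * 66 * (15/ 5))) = 5/ 891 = 0.01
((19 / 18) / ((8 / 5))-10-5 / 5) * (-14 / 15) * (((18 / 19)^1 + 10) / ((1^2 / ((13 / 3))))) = 457.83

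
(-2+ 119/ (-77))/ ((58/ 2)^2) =-39/ 9251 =-0.00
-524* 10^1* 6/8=-3930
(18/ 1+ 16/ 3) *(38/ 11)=2660/ 33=80.61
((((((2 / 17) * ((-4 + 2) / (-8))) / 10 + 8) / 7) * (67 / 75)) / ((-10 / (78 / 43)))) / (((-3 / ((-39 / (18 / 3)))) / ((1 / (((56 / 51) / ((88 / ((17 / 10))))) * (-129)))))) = 112969571 / 770108500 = 0.15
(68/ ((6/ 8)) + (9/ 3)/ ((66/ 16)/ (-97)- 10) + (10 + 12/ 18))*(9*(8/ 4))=14172528/ 7793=1818.62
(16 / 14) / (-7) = -8 / 49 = -0.16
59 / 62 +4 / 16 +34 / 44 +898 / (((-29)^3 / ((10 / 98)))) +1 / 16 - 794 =-5163824520451 / 6520252816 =-791.97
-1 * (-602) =602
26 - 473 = -447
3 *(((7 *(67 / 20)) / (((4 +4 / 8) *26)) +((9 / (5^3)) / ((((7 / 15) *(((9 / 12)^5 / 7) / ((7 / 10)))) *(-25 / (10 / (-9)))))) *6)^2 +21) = 17019011544409 / 256668750000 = 66.31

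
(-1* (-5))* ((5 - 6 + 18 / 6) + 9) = 55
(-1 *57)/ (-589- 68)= 19/ 219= 0.09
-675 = -675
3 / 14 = 0.21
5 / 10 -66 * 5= -659 / 2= -329.50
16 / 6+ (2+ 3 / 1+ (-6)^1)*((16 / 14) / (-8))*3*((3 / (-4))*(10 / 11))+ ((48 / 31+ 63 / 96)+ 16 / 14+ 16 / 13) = 6.95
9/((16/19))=10.69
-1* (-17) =17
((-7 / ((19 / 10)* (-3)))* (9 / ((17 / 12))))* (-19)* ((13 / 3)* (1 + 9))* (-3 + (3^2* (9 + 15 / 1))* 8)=-188370000 / 17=-11080588.24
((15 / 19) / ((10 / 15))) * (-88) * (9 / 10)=-1782 / 19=-93.79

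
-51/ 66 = -17/ 22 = -0.77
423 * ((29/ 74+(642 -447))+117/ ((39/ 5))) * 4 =13171374/ 37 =355983.08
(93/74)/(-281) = -93/20794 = -0.00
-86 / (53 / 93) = -7998 / 53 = -150.91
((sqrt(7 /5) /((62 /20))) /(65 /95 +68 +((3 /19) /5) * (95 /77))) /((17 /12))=0.00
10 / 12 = 0.83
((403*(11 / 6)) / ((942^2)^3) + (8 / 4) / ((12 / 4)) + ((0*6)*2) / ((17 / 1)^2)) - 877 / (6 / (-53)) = 32480166888505410032273 / 4192341644208507264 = 7747.50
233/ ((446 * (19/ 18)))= 2097/ 4237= 0.49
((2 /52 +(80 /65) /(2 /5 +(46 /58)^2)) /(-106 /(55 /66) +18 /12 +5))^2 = 482239969225 /4609725186031849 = 0.00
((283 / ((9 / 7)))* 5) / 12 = 91.71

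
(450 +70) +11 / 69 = 35891 / 69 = 520.16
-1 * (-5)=5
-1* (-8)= 8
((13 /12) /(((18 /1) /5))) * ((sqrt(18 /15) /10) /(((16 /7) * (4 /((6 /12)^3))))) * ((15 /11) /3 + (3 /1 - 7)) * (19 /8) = -22477 * sqrt(30) /32440320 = -0.00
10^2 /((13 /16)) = 1600 /13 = 123.08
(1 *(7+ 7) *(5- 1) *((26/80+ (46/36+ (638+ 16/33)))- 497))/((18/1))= 3966389/8910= 445.16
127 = 127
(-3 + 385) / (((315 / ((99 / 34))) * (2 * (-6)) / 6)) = -2101 / 1190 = -1.77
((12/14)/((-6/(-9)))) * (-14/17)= -18/17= -1.06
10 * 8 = 80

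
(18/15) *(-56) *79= -26544/5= -5308.80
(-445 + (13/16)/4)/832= -28467/53248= -0.53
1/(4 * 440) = 1/1760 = 0.00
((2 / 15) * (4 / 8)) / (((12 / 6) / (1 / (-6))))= -1 / 180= -0.01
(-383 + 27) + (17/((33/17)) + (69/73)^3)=-4446905006/12837561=-346.40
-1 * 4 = -4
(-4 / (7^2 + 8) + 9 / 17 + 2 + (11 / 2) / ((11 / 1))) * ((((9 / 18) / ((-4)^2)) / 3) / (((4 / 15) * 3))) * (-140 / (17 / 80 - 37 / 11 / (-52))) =-102513125 / 5267484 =-19.46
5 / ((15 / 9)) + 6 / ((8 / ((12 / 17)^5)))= 3.13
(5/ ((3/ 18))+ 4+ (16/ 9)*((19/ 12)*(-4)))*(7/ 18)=2149/ 243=8.84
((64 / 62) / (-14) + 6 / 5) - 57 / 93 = 557 / 1085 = 0.51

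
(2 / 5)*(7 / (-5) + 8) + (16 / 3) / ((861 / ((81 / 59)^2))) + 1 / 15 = 203681341 / 74928525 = 2.72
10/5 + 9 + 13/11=12.18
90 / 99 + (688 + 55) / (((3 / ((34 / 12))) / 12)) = 277912 / 33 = 8421.58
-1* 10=-10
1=1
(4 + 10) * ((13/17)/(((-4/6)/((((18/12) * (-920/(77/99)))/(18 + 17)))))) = 96876/119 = 814.08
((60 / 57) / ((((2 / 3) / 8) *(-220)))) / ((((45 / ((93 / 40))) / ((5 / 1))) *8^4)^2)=-0.00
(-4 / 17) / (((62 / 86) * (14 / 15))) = -0.35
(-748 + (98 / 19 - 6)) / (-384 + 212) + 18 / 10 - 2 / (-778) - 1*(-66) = 114661057 / 1589065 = 72.16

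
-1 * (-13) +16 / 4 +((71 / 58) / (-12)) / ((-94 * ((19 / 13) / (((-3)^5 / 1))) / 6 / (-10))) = 27.83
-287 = -287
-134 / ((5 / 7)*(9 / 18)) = -1876 / 5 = -375.20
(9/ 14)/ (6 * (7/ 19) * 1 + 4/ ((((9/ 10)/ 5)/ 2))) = 1539/ 111692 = 0.01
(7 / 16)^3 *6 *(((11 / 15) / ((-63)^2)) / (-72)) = -77 / 59719680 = -0.00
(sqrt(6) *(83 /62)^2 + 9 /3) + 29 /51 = 182 /51 + 6889 *sqrt(6) /3844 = 7.96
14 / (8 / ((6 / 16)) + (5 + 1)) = 21 / 41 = 0.51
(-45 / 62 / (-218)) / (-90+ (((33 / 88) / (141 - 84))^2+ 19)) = -259920 / 5542854157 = -0.00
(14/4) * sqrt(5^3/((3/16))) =70 * sqrt(15)/3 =90.37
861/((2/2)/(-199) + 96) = 24477/2729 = 8.97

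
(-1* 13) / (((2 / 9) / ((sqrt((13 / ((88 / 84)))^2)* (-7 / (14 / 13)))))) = 415233 / 88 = 4718.56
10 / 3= 3.33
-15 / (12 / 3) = -15 / 4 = -3.75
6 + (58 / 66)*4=314 / 33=9.52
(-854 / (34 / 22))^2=88247236 / 289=305353.76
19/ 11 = 1.73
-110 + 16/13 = -1414/13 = -108.77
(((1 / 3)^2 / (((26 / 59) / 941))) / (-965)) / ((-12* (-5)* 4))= -55519 / 54194400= -0.00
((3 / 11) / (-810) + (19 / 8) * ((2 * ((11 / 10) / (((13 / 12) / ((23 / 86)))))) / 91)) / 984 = 4181299 / 297327270240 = 0.00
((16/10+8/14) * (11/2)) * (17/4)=3553/70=50.76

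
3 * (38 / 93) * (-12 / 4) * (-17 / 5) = 1938 / 155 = 12.50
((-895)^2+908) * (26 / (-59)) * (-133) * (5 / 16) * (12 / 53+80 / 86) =4568656407315 / 268922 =16988778.93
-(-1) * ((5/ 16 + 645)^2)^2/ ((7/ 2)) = 1623537040234375/ 32768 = 49546418464.18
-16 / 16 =-1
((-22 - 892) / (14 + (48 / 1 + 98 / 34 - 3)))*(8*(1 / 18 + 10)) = -2812378 / 2367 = -1188.16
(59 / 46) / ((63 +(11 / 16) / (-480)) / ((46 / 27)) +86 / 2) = 151040 / 9418141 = 0.02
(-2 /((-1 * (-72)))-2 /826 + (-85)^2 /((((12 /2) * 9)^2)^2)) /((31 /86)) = -4431927397 /54432312984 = -0.08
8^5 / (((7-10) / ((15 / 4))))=-40960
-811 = -811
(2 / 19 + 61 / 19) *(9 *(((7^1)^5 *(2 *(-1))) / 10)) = -9529569 / 95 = -100311.25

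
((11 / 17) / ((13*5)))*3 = 33 / 1105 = 0.03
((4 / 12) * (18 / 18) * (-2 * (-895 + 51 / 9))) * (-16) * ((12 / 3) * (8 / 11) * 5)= -137981.41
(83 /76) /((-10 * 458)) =-83 /348080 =-0.00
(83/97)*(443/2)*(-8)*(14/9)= -2059064/873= -2358.61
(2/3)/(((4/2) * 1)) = 1/3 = 0.33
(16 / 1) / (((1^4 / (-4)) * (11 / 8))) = -512 / 11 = -46.55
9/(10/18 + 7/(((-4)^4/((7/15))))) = 103680/6547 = 15.84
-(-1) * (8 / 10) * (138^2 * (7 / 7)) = 76176 / 5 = 15235.20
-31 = -31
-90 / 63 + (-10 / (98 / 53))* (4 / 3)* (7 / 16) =-55 / 12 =-4.58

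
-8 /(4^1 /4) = -8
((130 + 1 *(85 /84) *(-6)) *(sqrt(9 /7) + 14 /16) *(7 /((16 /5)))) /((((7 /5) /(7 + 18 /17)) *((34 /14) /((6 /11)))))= 124789875 /406912 + 53481375 *sqrt(7) /356048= 704.09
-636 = -636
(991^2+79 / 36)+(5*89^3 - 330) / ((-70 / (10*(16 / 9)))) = 86968.27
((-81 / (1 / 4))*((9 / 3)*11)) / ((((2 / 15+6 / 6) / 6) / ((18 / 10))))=-1732104 / 17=-101888.47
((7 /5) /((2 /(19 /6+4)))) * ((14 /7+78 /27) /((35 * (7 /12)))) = 1892 /1575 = 1.20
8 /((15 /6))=16 /5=3.20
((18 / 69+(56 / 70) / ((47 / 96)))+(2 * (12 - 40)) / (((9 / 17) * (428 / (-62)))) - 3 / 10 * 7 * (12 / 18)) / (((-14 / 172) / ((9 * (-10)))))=14161139260 / 809669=17490.04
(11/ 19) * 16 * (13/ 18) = 1144/ 171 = 6.69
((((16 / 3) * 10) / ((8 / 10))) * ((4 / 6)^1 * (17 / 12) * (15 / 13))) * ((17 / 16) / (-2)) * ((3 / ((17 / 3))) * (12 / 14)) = -6375 / 364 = -17.51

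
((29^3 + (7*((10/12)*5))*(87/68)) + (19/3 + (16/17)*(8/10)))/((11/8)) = 49844141/2805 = 17769.75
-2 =-2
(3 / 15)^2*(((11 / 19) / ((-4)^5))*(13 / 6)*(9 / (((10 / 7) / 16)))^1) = -3003 / 608000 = -0.00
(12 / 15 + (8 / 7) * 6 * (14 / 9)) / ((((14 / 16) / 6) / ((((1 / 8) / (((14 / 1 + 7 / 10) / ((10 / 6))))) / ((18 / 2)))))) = 3440 / 27783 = 0.12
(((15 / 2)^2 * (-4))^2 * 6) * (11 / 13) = 3341250 / 13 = 257019.23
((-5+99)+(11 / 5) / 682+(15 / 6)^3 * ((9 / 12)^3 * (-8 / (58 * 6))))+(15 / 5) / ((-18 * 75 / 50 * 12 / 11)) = 2912754979 / 31069440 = 93.75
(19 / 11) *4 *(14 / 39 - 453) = -1341628 / 429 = -3127.34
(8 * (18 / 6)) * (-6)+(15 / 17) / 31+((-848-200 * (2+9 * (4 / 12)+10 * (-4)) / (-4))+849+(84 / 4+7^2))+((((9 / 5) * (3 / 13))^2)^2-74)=-17845061145593 / 9407279375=-1896.94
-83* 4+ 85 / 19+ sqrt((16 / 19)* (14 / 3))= -325.54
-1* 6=-6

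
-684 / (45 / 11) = -836 / 5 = -167.20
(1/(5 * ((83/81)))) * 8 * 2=1296/415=3.12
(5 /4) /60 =1 /48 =0.02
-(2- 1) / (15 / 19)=-19 / 15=-1.27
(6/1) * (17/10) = 51/5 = 10.20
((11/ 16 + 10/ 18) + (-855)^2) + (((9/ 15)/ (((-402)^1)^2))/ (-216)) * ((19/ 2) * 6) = 14176411797911/ 19392480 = 731026.24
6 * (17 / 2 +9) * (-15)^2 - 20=23605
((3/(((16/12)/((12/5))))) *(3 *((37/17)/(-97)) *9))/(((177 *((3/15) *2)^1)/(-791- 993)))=82.43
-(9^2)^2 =-6561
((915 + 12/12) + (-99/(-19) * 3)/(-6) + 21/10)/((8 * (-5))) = -21743/950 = -22.89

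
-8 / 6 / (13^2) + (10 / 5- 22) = -10144 / 507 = -20.01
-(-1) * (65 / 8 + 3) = 89 / 8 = 11.12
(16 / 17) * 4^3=1024 / 17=60.24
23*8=184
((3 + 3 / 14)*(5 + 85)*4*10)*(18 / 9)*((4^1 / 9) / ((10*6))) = 1200 / 7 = 171.43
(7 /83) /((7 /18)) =18 /83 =0.22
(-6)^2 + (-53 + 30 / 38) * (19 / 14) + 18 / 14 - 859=-6248 / 7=-892.57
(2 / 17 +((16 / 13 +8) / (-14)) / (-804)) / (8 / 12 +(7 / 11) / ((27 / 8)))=3646863 / 26326846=0.14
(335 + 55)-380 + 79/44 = 11.80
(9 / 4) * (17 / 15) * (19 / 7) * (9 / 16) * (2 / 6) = 2907 / 2240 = 1.30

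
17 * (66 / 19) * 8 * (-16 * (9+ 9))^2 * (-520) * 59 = -22841423953920 / 19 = -1202180208101.05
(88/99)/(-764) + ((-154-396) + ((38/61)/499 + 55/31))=-889257136031/1622063871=-548.23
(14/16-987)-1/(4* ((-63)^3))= -1972620781/2000376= -986.12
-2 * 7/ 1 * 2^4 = -224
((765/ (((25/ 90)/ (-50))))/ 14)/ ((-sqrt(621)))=7650 * sqrt(69)/ 161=394.69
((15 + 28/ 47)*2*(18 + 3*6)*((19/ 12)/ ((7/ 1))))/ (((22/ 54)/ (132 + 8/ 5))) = 1507124232/ 18095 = 83289.54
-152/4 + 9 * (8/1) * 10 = 682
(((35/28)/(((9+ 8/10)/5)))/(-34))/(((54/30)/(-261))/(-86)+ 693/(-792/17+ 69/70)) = 14098114375/11421630223052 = 0.00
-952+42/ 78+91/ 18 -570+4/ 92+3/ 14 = -28559684/ 18837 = -1516.15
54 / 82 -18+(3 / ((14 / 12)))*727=531549 / 287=1852.09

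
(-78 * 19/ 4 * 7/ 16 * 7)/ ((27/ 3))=-12103/ 96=-126.07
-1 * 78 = -78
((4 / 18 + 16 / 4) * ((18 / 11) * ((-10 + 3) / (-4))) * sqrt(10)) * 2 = 266 * sqrt(10) / 11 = 76.47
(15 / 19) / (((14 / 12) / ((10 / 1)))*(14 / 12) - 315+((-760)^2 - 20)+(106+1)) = 5400 / 3949225411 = 0.00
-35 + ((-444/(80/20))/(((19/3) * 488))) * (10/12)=-649595/18544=-35.03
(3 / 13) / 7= 3 / 91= 0.03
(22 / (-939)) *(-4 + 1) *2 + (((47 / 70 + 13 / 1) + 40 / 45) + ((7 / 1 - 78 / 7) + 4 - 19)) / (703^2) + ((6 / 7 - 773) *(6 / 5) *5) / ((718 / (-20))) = 645682775222113 / 4997950443270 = 129.19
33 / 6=11 / 2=5.50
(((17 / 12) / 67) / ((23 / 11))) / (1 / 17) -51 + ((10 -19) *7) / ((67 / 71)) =-2174461 / 18492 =-117.59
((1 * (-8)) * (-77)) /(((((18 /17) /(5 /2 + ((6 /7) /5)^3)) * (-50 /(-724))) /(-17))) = -494398931972 /1378125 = -358747.52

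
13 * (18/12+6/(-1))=-117/2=-58.50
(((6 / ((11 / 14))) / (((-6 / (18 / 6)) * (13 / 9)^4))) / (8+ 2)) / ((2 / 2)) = -137781 / 1570855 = -0.09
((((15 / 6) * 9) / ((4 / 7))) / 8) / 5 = 63 / 64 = 0.98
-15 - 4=-19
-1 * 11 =-11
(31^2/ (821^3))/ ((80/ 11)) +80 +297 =16690171866331/ 44271012880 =377.00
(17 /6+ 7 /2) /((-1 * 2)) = -19 /6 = -3.17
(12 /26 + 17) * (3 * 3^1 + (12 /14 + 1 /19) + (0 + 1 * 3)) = 389759 /1729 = 225.42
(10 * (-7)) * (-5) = 350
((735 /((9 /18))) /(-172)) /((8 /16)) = -735 /43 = -17.09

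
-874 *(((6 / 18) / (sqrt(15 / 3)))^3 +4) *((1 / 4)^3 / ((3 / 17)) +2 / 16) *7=-5230.12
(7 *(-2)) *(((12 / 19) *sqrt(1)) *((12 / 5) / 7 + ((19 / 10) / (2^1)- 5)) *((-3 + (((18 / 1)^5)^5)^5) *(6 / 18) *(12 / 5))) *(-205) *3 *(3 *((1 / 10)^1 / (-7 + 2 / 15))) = 11183799134056410287118844519194699731321814130191580938571194050548920995753984717677978448161705870217029680852960662410637076145260584628031152111255480132336348 / 1957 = 5714767058792238266284540000000000000000000000000000000000000000000000000000000000000000000000000000000000000000000000000000000000000000000000000000000000000000.00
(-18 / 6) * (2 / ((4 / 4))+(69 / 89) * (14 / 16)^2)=-44319 / 5696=-7.78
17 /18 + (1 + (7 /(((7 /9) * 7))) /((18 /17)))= 199 /63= 3.16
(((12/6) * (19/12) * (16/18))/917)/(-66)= -0.00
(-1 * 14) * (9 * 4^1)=-504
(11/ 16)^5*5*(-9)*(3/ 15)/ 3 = -483153/ 1048576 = -0.46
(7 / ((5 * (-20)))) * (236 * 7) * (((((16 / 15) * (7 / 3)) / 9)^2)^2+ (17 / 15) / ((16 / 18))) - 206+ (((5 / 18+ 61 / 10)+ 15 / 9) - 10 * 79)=-6113026579495933 / 5380840125000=-1136.07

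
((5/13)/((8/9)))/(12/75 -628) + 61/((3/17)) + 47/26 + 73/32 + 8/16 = 190583509/544128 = 350.25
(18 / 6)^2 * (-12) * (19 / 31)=-2052 / 31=-66.19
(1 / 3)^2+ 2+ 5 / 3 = 34 / 9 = 3.78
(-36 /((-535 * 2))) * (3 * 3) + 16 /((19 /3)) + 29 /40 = 289021 /81320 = 3.55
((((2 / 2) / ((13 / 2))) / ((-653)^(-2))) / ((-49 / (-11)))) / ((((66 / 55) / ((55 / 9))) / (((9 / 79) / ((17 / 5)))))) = 6449436125 / 2566473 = 2512.96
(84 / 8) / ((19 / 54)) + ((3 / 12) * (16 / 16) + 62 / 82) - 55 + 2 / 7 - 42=-65.87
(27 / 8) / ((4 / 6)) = 81 / 16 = 5.06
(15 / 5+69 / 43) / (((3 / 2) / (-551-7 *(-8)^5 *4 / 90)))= 19094108 / 645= 29603.27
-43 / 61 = -0.70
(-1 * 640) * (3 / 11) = -1920 / 11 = -174.55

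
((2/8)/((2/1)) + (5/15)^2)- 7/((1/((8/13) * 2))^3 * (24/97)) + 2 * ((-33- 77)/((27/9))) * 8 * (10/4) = -240309403/158184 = -1519.18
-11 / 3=-3.67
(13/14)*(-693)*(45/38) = -57915/76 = -762.04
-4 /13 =-0.31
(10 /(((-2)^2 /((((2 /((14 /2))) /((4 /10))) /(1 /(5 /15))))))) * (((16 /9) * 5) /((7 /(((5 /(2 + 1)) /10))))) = 0.13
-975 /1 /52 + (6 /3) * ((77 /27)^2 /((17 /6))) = -214961 /16524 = -13.01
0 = 0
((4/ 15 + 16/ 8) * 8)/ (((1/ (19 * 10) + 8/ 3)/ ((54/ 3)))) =186048/ 1523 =122.16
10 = 10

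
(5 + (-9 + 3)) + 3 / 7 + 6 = 5.43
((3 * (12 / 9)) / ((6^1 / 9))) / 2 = 3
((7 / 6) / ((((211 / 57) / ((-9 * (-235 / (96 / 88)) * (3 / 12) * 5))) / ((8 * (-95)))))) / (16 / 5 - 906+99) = 722.17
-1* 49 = -49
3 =3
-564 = -564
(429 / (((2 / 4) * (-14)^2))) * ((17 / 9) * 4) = 4862 / 147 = 33.07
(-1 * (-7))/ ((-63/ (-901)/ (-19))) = -17119/ 9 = -1902.11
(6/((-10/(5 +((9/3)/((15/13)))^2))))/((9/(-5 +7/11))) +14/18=51961/12375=4.20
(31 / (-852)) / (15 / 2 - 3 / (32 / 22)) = -124 / 18531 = -0.01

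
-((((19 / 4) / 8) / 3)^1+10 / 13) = -1207 / 1248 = -0.97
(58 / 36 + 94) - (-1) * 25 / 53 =91663 / 954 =96.08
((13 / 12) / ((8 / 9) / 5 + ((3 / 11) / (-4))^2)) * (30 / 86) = 1415700 / 683399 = 2.07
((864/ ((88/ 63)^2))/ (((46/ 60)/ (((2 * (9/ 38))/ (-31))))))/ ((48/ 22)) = -4822335/ 1192136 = -4.05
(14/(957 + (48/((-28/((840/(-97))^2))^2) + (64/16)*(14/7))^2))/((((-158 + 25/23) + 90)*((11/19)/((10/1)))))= -25236536173893814420/873470596053791416688271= -0.00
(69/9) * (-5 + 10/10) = -92/3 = -30.67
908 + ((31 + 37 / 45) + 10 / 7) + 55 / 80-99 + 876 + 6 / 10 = 8666473 / 5040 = 1719.54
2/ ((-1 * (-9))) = 2/ 9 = 0.22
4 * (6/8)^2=2.25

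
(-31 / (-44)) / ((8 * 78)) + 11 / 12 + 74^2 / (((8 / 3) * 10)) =28316443 / 137280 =206.27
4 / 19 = 0.21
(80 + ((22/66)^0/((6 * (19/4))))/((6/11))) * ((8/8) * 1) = 13691/171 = 80.06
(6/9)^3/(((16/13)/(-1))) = -13/54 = -0.24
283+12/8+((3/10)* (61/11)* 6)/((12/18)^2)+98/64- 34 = 483103/1760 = 274.49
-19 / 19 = -1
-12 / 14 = -6 / 7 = -0.86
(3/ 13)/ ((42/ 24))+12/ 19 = 1320/ 1729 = 0.76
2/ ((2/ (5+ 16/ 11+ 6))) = 137/ 11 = 12.45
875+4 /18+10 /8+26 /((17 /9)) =544825 /612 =890.24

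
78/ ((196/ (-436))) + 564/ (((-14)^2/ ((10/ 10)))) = -8361/ 49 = -170.63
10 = 10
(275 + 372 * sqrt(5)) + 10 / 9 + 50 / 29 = 72515 / 261 + 372 * sqrt(5) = 1109.65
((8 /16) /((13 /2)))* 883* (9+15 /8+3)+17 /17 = 943.43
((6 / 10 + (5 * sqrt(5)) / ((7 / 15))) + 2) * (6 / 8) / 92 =39 / 1840 + 225 * sqrt(5) / 2576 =0.22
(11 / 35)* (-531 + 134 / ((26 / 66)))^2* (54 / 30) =609380739 / 29575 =20604.59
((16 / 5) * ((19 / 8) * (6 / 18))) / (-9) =-38 / 135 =-0.28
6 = 6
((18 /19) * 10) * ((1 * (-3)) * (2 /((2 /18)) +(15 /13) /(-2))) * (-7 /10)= 85617 /247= 346.63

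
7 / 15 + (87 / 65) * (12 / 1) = 3223 / 195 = 16.53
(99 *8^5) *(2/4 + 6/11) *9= 30523392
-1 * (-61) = 61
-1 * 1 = -1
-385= -385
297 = 297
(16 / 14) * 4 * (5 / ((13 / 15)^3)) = 540000 / 15379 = 35.11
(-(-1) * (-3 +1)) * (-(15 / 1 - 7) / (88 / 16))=32 / 11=2.91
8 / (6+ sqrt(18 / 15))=40 / 29 - 4*sqrt(30) / 87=1.13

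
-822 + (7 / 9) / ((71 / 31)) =-525041 / 639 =-821.66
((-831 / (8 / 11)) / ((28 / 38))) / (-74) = 173679 / 8288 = 20.96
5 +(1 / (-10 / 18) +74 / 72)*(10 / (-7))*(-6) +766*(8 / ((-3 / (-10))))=428926 / 21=20425.05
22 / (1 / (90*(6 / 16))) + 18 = 1521 / 2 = 760.50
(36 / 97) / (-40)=-9 / 970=-0.01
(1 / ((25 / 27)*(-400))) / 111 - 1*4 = -4.00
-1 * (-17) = 17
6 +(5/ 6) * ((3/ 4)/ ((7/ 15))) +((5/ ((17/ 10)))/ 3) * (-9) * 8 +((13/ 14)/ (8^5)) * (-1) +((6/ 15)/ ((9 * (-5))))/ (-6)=-332946155191/ 5264179200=-63.25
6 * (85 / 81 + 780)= 126530 / 27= 4686.30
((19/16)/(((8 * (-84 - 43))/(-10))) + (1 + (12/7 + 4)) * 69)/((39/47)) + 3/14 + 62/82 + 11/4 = 51133743071/90976704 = 562.05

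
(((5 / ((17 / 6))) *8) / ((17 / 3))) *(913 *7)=4601520 / 289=15922.21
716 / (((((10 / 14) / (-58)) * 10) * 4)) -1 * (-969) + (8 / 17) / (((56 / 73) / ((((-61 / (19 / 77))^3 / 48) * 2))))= -386642.92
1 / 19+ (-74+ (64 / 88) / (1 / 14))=-13327 / 209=-63.77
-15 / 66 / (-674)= 5 / 14828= 0.00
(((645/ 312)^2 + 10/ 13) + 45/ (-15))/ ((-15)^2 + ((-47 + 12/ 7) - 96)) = 154679/ 6338176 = 0.02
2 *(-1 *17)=-34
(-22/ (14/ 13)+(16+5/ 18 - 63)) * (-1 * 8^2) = 270752/ 63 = 4297.65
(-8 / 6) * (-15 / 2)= 10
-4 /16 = -1 /4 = -0.25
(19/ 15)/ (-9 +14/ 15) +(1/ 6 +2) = 1459/ 726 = 2.01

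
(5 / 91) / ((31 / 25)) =125 / 2821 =0.04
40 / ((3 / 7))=93.33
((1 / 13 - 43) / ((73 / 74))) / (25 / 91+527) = -48174 / 583781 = -0.08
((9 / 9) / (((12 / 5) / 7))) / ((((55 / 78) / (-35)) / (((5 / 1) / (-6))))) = 15925 / 132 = 120.64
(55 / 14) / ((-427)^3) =-55 / 1089962762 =-0.00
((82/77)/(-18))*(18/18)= -41/693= -0.06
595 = 595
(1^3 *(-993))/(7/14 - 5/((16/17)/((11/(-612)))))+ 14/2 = -569567/343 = -1660.55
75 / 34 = 2.21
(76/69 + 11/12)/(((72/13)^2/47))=4424251/1430784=3.09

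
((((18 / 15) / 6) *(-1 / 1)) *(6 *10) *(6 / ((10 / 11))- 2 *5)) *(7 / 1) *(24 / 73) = 34272 / 365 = 93.90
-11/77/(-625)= 0.00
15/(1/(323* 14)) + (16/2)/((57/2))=3866326/57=67830.28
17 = 17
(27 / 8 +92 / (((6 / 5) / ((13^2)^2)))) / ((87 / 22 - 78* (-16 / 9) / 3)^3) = 16997154837993 / 980626475375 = 17.33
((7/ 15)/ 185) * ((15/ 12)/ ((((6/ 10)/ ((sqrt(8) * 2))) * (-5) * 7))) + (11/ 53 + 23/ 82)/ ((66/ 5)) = 3535/ 95612-sqrt(2)/ 1665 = 0.04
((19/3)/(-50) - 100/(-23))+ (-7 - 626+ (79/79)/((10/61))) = -1074121/1725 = -622.68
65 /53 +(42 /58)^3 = 1.61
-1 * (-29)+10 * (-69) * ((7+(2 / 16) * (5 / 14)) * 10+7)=-1495453 / 28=-53409.04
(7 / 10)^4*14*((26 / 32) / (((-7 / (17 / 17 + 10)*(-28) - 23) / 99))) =-79312233 / 1520000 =-52.18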